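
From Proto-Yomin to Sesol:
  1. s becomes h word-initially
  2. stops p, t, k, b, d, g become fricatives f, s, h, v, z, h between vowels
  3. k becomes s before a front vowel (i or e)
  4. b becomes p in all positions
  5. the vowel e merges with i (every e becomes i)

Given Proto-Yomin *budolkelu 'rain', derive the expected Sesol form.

puzolsilu

Sesol: *budolkelu
  budolkelu (rule 1 does not apply)
  budolkelu → buzolkelu   [intervocalic lenition]
  buzolkelu → buzolselu   [palatalisation]
  buzolselu → puzolselu   [unconditioned shift]
  puzolselu → puzolsilu   [vowel merger]
  giving Sesol puzolsilu.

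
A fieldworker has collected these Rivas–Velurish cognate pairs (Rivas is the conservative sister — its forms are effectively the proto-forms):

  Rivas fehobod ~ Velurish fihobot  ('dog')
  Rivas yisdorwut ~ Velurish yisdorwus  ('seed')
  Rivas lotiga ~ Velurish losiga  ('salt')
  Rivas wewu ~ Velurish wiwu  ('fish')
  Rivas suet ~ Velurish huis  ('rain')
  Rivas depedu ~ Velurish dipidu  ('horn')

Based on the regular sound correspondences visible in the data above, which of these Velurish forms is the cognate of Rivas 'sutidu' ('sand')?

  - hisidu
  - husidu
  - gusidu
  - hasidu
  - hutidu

husidu

suet ~ huis — Rivas s corresponds to Velurish h word-initially before a back vowel.
lotiga ~ losiga — Rivas t corresponds to Velurish s between vowels (before a front vowel).
Applying these to Rivas 'sutidu':
  sutidu → hutidu   (s→h word-initially before a back vowel)
  hutidu → husidu   (t→s between vowels (before a front vowel))
So the Velurish cognate is 'husidu'.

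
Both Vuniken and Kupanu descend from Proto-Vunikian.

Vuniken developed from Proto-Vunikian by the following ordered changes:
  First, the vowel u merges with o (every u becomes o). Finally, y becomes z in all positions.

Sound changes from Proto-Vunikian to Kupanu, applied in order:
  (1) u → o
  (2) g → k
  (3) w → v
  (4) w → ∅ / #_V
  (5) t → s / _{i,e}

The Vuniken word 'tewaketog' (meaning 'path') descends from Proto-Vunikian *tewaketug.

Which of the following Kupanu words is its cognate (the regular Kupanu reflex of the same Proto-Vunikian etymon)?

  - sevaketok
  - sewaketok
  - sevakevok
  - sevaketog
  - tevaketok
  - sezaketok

sevaketok

Kupanu: *tewaketug > tewaketog > tewaketok > tevaketok > sevaketok  (by vowel merger, unconditioned shift, unconditioned shift, palatalisation)
The other candidates each miss or misapply at least one Kupanu change.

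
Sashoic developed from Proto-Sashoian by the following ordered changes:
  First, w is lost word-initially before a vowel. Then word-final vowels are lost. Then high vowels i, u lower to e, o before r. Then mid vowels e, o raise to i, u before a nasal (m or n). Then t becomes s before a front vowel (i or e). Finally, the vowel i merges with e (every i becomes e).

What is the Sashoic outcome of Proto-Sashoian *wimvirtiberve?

emverseberv

Sashoic: start from *wimvirtiberve.
  rule 1 (glide loss): wimvirtiberve → imvirtiberve
  rule 2 (apocope): imvirtiberve → imvirtiberv
  rule 3 (pre-rhotic lowering): imvirtiberv → imvertiberv
  rule 4: no change — imvertiberv
  rule 5 (palatalisation): imvertiberv → imversiberv
  rule 6 (vowel merger): imversiberv → emverseberv
  ⇒ Sashoic emverseberv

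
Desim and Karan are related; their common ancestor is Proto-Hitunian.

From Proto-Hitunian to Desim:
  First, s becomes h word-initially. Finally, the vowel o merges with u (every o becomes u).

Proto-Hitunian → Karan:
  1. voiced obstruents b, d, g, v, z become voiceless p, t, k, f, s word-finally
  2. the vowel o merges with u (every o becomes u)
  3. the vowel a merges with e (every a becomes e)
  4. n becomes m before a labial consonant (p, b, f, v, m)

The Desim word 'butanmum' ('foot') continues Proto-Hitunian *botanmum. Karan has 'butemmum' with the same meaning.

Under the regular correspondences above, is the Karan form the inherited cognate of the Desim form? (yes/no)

Derive the expected Karan reflex of *botanmum:
Karan: *botanmum
  botanmum (rule 1 does not apply)
  botanmum → butanmum   [vowel merger]
  butanmum → butenmum   [vowel merger]
  butenmum → butemmum   [nasal place assimilation]
  giving Karan butemmum.
Karan 'butemmum' matches the regular reflex exactly, so the pair is cognate.

yes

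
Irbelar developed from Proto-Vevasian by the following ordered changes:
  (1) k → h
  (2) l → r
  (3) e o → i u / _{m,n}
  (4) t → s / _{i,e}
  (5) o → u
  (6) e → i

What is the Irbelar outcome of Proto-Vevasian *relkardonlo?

Irbelar: *relkardonlo
  relkardonlo → relhardonlo   [unconditioned shift]
  relhardonlo → rerhardonro   [unconditioned shift]
  rerhardonro → rerhardunro   [pre-nasal raising]
  rerhardunro (rule 4 does not apply)
  rerhardunro → rerhardunru   [vowel merger]
  rerhardunru → rirhardunru   [vowel merger]
  giving Irbelar rirhardunru.

rirhardunru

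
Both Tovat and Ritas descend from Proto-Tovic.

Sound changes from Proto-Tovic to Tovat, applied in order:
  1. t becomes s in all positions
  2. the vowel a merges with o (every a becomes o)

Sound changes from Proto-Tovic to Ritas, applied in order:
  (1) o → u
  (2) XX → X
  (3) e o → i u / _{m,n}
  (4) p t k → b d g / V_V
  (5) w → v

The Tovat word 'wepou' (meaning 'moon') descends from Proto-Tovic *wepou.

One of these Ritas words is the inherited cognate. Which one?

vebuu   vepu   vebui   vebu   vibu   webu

Ritas: *wepou > wepuu > wepu > webu > vebu  (by vowel merger, degemination, intervocalic voicing, unconditioned shift)
The other candidates each miss or misapply at least one Ritas change.

vebu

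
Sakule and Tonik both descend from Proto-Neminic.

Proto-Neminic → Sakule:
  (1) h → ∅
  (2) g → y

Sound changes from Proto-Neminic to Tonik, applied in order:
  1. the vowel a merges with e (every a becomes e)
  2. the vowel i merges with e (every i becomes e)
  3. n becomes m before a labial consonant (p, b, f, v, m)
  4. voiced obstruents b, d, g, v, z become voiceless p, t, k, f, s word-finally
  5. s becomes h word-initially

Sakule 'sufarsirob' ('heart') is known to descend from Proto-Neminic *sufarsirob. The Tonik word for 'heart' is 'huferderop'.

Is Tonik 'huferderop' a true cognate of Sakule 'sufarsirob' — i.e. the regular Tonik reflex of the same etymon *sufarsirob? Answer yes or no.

Derive the expected Tonik reflex of *sufarsirob:
Tonik: *sufarsirob > sufersirob > suferserob > suferserop > huferserop  (by vowel merger, vowel merger, final devoicing, debuccalisation)
The regular Tonik reflex would be 'huferserop', but the attested form is 'huferderop'. The correspondence is irregular, so they are not cognates (the Tonik form has a different source).

no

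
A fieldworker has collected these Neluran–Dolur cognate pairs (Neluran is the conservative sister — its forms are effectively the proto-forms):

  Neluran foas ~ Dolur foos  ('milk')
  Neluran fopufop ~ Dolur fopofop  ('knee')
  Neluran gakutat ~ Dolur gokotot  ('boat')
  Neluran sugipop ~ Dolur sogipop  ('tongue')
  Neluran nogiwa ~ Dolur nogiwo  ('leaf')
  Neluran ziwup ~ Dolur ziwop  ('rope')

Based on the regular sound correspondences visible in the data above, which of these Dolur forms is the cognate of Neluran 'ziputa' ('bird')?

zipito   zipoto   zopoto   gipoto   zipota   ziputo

zipoto

gakutat ~ gokotot, sugipop ~ sogipop — Neluran u corresponds to Dolur o after a consonant, before a consonant other than r, m, n, p, b, f, v.
nogiwa ~ nogiwo — Neluran a corresponds to Dolur o word-finally.
Applying these to Neluran 'ziputa':
  ziputa → zipota   (u→o after a consonant, before a consonant other than r, m, n, p, b, f, v)
  zipota → zipoto   (a→o word-finally)
So the Dolur cognate is 'zipoto'.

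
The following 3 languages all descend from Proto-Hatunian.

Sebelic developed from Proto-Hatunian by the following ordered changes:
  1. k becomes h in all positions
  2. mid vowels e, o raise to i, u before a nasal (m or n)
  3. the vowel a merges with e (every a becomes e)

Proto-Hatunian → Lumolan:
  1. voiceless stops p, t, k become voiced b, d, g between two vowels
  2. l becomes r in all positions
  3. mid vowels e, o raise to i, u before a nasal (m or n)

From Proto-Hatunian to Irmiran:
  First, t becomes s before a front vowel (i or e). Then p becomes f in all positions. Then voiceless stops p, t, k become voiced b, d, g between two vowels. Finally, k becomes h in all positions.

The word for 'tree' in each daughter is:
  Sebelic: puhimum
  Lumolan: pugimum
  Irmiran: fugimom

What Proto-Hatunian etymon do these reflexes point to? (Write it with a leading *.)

*pukimom

Position 6: Sebelic has u, Lumolan has u, Irmiran has o. Irmiran preserves o here (none of its changes turn any other segment into o), so the proto-segment is *o.
Position 3: Sebelic has h, Lumolan has g, Irmiran has g. Taking the neighbouring segments as reconstructed: Sebelic h could go back to *k or *h; Lumolan g could go back to *k or *g; Irmiran g could go back to *k or *g — the one source consistent with every daughter is *k.
This points to *pukimom. Verify forward in each daughter:
Sebelic: start from *pukimom.
  rule 1 (unconditioned shift): pukimom → puhimom
  rule 2 (pre-nasal raising): puhimom → puhimum
  rule 3: no change — puhimum
  ⇒ Sebelic puhimum
Lumolan: *pukimom
  pukimom → pugimom   [intervocalic voicing]
  pugimom (rule 2 does not apply)
  pugimom → pugimum   [pre-nasal raising]
  giving Lumolan pugimum.
Irmiran: start from *pukimom.
  rule 1: no change — pukimom
  rule 2 (unconditioned shift): pukimom → fukimom
  rule 3 (intervocalic voicing): fukimom → fugimom
  rule 4: no change — fugimom
  ⇒ Irmiran fugimom
Only *pukimom yields all of Sebelic puhimum, Lumolan pugimum, Irmiran fugimom.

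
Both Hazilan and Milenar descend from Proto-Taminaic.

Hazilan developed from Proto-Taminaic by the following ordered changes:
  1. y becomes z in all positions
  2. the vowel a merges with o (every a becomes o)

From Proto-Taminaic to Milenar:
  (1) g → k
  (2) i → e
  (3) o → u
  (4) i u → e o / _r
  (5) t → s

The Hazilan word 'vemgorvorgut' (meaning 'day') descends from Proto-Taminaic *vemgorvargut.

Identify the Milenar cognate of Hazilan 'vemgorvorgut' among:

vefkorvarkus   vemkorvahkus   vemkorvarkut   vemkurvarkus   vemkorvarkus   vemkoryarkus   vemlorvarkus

vemkorvarkus

Milenar: *vemgorvargut
  vemgorvargut → vemkorvarkut   [unconditioned shift]
  vemkorvarkut (rule 2 does not apply)
  vemkorvarkut → vemkurvarkut   [vowel merger]
  vemkurvarkut → vemkorvarkut   [pre-rhotic lowering]
  vemkorvarkut → vemkorvarkus   [unconditioned shift]
  giving Milenar vemkorvarkus.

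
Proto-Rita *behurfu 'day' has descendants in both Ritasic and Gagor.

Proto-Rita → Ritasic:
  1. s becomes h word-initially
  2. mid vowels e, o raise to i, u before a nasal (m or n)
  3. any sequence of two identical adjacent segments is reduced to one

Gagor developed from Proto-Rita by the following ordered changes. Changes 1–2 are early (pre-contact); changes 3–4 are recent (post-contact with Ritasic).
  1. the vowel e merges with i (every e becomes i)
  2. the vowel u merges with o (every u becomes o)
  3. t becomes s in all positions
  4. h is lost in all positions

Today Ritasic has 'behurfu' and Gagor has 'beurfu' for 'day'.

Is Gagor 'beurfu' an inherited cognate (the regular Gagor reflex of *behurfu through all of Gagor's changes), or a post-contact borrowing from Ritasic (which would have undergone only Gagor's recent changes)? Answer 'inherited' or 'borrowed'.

If inherited, *behurfu would pass through all of Gagor's changes:
Gagor: start from *behurfu.
  rule 1 (vowel merger): behurfu → bihurfu
  rule 2 (vowel merger): bihurfu → bihorfo
  rule 3: no change — bihorfo
  rule 4 (h-loss): bihorfo → biorfo
  ⇒ Gagor biorfo
If borrowed from Ritasic 'behurfu' after the early changes, it would undergo only the recent ones:
  rule 3 (unconditioned shift): no change (behurfu)
  rule 4 (h-loss): behurfu → beurfu
  ⇒ as a loan: beurfu
Gagor 'beurfu' matches the loan outcome 'beurfu', not the inherited 'biorfo' — it skipped the early Gagor changes, so it was borrowed from Ritasic.

borrowed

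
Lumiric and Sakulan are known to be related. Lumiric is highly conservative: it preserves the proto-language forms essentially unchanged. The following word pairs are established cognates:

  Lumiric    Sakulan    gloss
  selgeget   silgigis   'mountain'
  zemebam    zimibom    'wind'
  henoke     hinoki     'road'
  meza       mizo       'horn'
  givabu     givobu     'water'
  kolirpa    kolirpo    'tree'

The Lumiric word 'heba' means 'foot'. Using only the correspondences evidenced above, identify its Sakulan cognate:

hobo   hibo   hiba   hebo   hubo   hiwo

hibo

zemebam ~ zimibom — Lumiric e corresponds to Sakulan i after a consonant, before a labial obstruent.
meza ~ mizo, kolirpa ~ kolirpo — Lumiric a corresponds to Sakulan o word-finally.
Applying these to Lumiric 'heba':
  heba → hiba   (e→i after a consonant, before a labial obstruent)
  hiba → hibo   (a→o word-finally)
So the Sakulan cognate is 'hibo'.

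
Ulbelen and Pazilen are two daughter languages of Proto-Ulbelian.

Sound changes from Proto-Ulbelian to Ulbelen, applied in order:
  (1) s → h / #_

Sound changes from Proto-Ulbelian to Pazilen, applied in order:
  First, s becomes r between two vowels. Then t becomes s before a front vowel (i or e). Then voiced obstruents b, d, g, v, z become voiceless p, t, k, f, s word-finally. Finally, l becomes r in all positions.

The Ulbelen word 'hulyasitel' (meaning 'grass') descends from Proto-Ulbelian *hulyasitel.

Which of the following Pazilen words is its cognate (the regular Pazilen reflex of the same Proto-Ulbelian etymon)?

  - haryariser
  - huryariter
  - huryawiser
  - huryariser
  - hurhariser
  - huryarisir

huryariser

Pazilen: *hulyasitel
  hulyasitel → hulyaritel   [rhotacism]
  hulyaritel → hulyarisel   [palatalisation]
  hulyarisel (rule 3 does not apply)
  hulyarisel → huryariser   [unconditioned shift]
  giving Pazilen huryariser.
Among the options, 'huryariser' alone shows every Pazilen change applied in order.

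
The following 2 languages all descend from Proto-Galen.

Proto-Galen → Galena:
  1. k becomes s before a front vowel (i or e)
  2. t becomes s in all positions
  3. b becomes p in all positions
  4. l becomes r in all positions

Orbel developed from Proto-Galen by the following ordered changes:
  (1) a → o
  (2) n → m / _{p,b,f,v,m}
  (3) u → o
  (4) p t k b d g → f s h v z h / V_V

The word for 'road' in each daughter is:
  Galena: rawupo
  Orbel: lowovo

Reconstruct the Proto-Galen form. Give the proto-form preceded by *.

Position 4: Galena has u, Orbel has o. Galena preserves u here (none of its changes turn any other segment into u), so the proto-segment is *u.
Position 5: Galena has p, Orbel has v. Taking the neighbouring segments as reconstructed: Galena p could go back to *p or *b; Orbel v could go back to *b or *v — the one source consistent with every daughter is *b.
Position 2: Galena has a, Orbel has o. Galena preserves a here (none of its changes turn any other segment into a), so the proto-segment is *a.
Verify the candidate proto-form against each daughter:
Galena: *lawubo
  lawubo (rule 1 does not apply)
  lawubo (rule 2 does not apply)
  lawubo → lawupo   [unconditioned shift]
  lawupo → rawupo   [unconditioned shift]
  giving Galena rawupo.
Orbel: *lawubo
  lawubo → lowubo   [vowel merger]
  lowubo (rule 2 does not apply)
  lowubo → lowobo   [vowel merger]
  lowobo → lowovo   [intervocalic lenition]
  giving Orbel lowovo.
No other proto-form is consistent with every reflex, so the reconstruction is *lawubo.

*lawubo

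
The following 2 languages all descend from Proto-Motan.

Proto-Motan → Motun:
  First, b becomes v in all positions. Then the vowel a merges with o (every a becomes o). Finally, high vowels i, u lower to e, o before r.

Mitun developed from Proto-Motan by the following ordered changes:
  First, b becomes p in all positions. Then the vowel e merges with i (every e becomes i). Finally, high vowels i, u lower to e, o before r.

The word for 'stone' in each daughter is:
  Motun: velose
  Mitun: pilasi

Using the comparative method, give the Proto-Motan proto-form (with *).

*belase

Position 4: Motun has o, Mitun has a. Mitun preserves a here (none of its changes turn any other segment into a), so the proto-segment is *a.
Position 2: Motun has e, Mitun has i. Taking the neighbouring segments as reconstructed: Motun e can only go back to *e; Mitun i could go back to *e or *i — the one source consistent with every daughter is *e.
Position 6: Motun has e, Mitun has i. Taking the neighbouring segments as reconstructed: Motun e can only go back to *e; Mitun i could go back to *e or *i — the one source consistent with every daughter is *e.
Continuing position by position gives *belase; check it forward:
Motun: start from *belase.
  rule 1 (unconditioned shift): belase → velase
  rule 2 (vowel merger): velase → velose
  rule 3: no change — velose
  ⇒ Motun velose
Mitun: *belase
  belase → pelase   [unconditioned shift]
  pelase → pilasi   [vowel merger]
  pilasi (rule 3 does not apply)
  giving Mitun pilasi.
No other proto-form is consistent with every reflex, so the reconstruction is *belase.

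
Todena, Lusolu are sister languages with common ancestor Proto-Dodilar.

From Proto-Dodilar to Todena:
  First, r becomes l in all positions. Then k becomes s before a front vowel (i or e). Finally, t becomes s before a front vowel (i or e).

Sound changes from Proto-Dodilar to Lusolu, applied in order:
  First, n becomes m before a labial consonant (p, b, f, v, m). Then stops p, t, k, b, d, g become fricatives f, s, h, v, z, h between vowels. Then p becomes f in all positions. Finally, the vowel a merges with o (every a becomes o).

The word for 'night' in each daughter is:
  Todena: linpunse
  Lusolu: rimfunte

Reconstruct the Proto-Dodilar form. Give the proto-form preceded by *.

*rinpunte

Position 3: Todena has n, Lusolu has m. Todena preserves n here (none of its changes turn any other segment into n), so the proto-segment is *n.
Position 1: Todena has l, Lusolu has r. Lusolu preserves r here (none of its changes turn any other segment into r), so the proto-segment is *r.
Continuing position by position gives *rinpunte; check it forward:
Todena: *rinpunte
  rinpunte → linpunte   [unconditioned shift]
  linpunte (rule 2 does not apply)
  linpunte → linpunse   [palatalisation]
  giving Todena linpunse.
Lusolu: *rinpunte > rimpunte > rimfunte  (by nasal place assimilation, unconditioned shift)
Only *rinpunte yields all of Todena linpunse, Lusolu rimfunte.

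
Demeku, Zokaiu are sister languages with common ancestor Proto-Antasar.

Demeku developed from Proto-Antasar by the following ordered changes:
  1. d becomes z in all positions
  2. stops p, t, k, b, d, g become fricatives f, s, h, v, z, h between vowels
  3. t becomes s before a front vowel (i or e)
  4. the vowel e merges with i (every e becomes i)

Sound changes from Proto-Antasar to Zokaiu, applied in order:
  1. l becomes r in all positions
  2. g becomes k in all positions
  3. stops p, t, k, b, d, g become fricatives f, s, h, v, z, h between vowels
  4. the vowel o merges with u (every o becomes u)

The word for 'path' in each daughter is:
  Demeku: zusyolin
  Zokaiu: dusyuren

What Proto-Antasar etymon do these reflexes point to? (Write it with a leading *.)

Position 6: Demeku has l, Zokaiu has r. Demeku preserves l here (none of its changes turn any other segment into l), so the proto-segment is *l.
Position 7: Demeku has i, Zokaiu has e. Zokaiu preserves e here (none of its changes turn any other segment into e), so the proto-segment is *e.
Position 1: Demeku has z, Zokaiu has d. Zokaiu preserves d here (none of its changes turn any other segment into d), so the proto-segment is *d.
Continuing position by position gives *dusyolen; check it forward:
Demeku: *dusyolen > zusyolen > zusyolin  (by unconditioned shift, vowel merger)
Zokaiu: *dusyolen > dusyoren > dusyuren  (by unconditioned shift, vowel merger)
*dusyolen is the unique common source.

*dusyolen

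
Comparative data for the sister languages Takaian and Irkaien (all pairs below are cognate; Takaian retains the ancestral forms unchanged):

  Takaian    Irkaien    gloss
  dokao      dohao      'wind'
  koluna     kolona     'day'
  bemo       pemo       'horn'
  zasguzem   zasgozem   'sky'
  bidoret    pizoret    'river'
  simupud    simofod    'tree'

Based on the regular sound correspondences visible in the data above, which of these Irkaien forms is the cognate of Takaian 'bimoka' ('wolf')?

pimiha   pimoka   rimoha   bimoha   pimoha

pimoha

bidoret ~ pizoret — Takaian b corresponds to Irkaien p word-initially before a front vowel.
dokao ~ dohao — Takaian k corresponds to Irkaien h between vowels (before a back vowel).
Applying these to Takaian 'bimoka':
  bimoka → pimoka   (b→p word-initially before a front vowel)
  pimoka → pimoha   (k→h between vowels (before a back vowel))
So the Irkaien cognate is 'pimoha'.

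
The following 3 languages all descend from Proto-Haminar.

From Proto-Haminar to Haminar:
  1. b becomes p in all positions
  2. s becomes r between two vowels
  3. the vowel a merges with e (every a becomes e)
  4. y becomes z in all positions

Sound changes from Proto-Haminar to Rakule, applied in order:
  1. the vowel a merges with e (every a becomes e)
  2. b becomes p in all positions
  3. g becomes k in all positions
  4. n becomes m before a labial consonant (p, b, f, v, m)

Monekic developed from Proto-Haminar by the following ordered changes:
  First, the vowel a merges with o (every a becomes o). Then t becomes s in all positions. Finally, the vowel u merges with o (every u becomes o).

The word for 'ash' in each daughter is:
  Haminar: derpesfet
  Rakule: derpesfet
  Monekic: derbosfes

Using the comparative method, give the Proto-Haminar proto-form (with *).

*derbasfet

Position 5: Haminar has e, Rakule has e, Monekic has o. Taking the neighbouring segments as reconstructed: Haminar e could go back to *a or *e; Rakule e could go back to *a or *e; Monekic o could go back to *a or *o or *u — the one source consistent with every daughter is *a.
Position 9: Haminar has t, Rakule has t, Monekic has s. Haminar preserves t here (none of its changes turn any other segment into t), so the proto-segment is *t.
Position 4: Haminar has p, Rakule has p, Monekic has b. Monekic preserves b here (none of its changes turn any other segment into b), so the proto-segment is *b.
The remaining positions agree across the daughters. Check the candidate against every language:
Haminar: *derbasfet
  derbasfet → derpasfet   [unconditioned shift]
  derpasfet (rule 2 does not apply)
  derpasfet → derpesfet   [vowel merger]
  derpesfet (rule 4 does not apply)
  giving Haminar derpesfet.
Rakule: start from *derbasfet.
  rule 1 (vowel merger): derbasfet → derbesfet
  rule 2 (unconditioned shift): derbesfet → derpesfet
  rule 3: no change — derpesfet
  rule 4: no change — derpesfet
  ⇒ Rakule derpesfet
Monekic: start from *derbasfet.
  rule 1 (vowel merger): derbasfet → derbosfet
  rule 2 (unconditioned shift): derbosfet → derbosfes
  rule 3: no change — derbosfes
  ⇒ Monekic derbosfes
*derbasfet is the unique common source.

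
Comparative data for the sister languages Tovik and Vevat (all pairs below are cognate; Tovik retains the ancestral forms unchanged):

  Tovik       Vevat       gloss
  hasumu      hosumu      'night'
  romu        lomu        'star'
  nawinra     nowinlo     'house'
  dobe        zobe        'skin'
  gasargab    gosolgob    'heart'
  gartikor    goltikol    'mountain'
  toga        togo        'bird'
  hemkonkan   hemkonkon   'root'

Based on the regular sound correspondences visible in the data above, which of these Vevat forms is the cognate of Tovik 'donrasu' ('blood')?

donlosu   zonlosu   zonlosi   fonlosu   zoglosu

dobe ~ zobe — Tovik d corresponds to Vevat z word-initially before a back vowel.
nawinra ~ nowinlo — Tovik r corresponds to Vevat l after a consonant, before a back vowel.
hasumu ~ hosumu, nawinra ~ nowinlo — Tovik a corresponds to Vevat o after a consonant, before a consonant other than r, m, n, p, b, f, v.
Applying these to Tovik 'donrasu':
  donrasu → zonrasu   (d→z word-initially before a back vowel)
  zonrasu → zonlasu   (r→l after a consonant, before a back vowel)
  zonlasu → zonlosu   (a→o after a consonant, before a consonant other than r, m, n, p, b, f, v)
So the Vevat cognate is 'zonlosu'.

zonlosu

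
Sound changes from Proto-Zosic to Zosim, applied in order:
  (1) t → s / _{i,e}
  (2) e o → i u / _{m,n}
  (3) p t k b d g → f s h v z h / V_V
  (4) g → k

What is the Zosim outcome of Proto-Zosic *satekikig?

Zosim: *satekikig
  satekikig → sasekikig   [palatalisation]
  sasekikig (rule 2 does not apply)
  sasekikig → sasehihig   [intervocalic lenition]
  sasehihig → sasehihik   [unconditioned shift]
  giving Zosim sasehihik.

sasehihik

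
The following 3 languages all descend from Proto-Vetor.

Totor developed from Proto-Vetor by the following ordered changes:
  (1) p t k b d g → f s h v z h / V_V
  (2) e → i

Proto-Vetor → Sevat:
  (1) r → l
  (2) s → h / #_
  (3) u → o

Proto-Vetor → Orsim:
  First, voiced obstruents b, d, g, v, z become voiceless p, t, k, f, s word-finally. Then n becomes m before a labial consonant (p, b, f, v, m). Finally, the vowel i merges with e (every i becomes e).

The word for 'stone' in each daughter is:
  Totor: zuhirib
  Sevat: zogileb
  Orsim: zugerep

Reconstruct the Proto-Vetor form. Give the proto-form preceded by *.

Position 5: Totor has r, Sevat has l, Orsim has r. Totor preserves r here (none of its changes turn any other segment into r), so the proto-segment is *r.
Position 7: Totor has b, Sevat has b, Orsim has p. Totor preserves b here (none of its changes turn any other segment into b), so the proto-segment is *b.
Continuing position by position gives *zugireb; check it forward:
Totor: *zugireb
  zugireb → zuhireb   [intervocalic lenition]
  zuhireb → zuhirib   [vowel merger]
  giving Totor zuhirib.
Sevat: start from *zugireb.
  rule 1 (unconditioned shift): zugireb → zugileb
  rule 2: no change — zugileb
  rule 3 (vowel merger): zugileb → zogileb
  ⇒ Sevat zogileb
Orsim: start from *zugireb.
  rule 1 (final devoicing): zugireb → zugirep
  rule 2: no change — zugirep
  rule 3 (vowel merger): zugirep → zugerep
  ⇒ Orsim zugerep
No other proto-form is consistent with every reflex, so the reconstruction is *zugireb.

*zugireb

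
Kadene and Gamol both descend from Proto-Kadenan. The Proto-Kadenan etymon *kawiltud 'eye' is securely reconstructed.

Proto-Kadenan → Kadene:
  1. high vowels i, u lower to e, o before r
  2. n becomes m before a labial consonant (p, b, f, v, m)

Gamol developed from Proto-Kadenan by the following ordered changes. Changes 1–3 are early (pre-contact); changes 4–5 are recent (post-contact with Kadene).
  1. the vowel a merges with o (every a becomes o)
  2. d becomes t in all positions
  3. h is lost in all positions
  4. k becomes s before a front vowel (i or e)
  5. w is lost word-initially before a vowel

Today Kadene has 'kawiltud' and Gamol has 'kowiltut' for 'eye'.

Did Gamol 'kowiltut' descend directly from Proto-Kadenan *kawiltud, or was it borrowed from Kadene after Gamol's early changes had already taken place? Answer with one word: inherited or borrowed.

If inherited, *kawiltud would pass through all of Gamol's changes:
Gamol: *kawiltud > kowiltud > kowiltut  (by vowel merger, unconditioned shift)
If borrowed from Kadene 'kawiltud' after the early changes, it would undergo only the recent ones:
  rule 4 (palatalisation): no change (kawiltud)
  rule 5 (glide loss): no change (kawiltud)
  ⇒ as a loan: kawiltud
Gamol 'kowiltut' matches the inherited outcome exactly, so it is an inherited cognate, not a loan.

inherited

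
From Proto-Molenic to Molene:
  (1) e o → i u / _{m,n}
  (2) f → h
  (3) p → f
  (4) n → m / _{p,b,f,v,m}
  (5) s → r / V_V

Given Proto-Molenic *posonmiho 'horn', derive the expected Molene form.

Molene: *posonmiho > posunmiho > fosunmiho > fosummiho > forummiho  (by pre-nasal raising, unconditioned shift, nasal place assimilation, rhotacism)

forummiho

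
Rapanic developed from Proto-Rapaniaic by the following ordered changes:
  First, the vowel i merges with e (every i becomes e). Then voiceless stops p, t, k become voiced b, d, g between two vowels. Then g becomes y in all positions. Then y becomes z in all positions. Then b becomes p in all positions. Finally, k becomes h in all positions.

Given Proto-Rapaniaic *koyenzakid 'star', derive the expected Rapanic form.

hozenzazed

Rapanic: *koyenzakid > koyenzaked > koyenzaged > koyenzayed > kozenzazed > hozenzazed  (by vowel merger, intervocalic voicing, unconditioned shift, unconditioned shift, unconditioned shift)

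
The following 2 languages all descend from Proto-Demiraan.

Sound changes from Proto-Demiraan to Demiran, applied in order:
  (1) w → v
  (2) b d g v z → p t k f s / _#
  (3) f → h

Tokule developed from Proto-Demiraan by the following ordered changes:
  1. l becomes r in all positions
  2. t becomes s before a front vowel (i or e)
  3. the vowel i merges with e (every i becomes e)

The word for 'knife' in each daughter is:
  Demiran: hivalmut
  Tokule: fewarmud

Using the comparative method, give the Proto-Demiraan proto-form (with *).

Position 8: Demiran has t, Tokule has d. Tokule preserves d here (none of its changes turn any other segment into d), so the proto-segment is *d.
Position 2: Demiran has i, Tokule has e. Demiran preserves i here (none of its changes turn any other segment into i), so the proto-segment is *i.
Continuing position by position gives *fiwalmud; check it forward:
Demiran: *fiwalmud > fivalmud > fivalmut > hivalmut  (by unconditioned shift, final devoicing, unconditioned shift)
Tokule: start from *fiwalmud.
  rule 1 (unconditioned shift): fiwalmud → fiwarmud
  rule 2: no change — fiwarmud
  rule 3 (vowel merger): fiwarmud → fewarmud
  ⇒ Tokule fewarmud
Only *fiwalmud yields all of Demiran hivalmut, Tokule fewarmud.

*fiwalmud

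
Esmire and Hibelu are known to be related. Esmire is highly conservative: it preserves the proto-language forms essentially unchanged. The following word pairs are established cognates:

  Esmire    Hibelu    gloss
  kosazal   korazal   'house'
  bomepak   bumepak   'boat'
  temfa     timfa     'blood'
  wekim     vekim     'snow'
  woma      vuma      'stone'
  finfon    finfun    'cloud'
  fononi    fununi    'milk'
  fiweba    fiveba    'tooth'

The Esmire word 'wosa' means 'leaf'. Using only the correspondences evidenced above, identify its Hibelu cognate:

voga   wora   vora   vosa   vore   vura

vora

woma ~ vuma — Esmire w corresponds to Hibelu v word-initially before a back vowel.
kosazal ~ korazal — Esmire s corresponds to Hibelu r between vowels (before a back vowel).
Applying these to Esmire 'wosa':
  wosa → vosa   (w→v word-initially before a back vowel)
  vosa → vora   (s→r between vowels (before a back vowel))
So the Hibelu cognate is 'vora'.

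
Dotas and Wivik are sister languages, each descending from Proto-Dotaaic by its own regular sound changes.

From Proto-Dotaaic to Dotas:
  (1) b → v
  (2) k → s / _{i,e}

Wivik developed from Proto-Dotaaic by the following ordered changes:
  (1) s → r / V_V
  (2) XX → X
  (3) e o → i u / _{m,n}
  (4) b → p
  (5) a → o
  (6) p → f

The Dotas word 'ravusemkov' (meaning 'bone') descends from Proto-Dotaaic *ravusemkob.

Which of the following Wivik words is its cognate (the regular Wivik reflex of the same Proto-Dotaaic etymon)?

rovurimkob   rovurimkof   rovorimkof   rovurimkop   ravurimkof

Wivik: start from *ravusemkob.
  rule 1 (rhotacism): ravusemkob → ravuremkob
  rule 2: no change — ravuremkob
  rule 3 (pre-nasal raising): ravuremkob → ravurimkob
  rule 4 (unconditioned shift): ravurimkob → ravurimkop
  rule 5 (vowel merger): ravurimkop → rovurimkop
  rule 6 (unconditioned shift): rovurimkop → rovurimkof
  ⇒ Wivik rovurimkof
Among the options, 'rovurimkof' alone shows every Wivik change applied in order.

rovurimkof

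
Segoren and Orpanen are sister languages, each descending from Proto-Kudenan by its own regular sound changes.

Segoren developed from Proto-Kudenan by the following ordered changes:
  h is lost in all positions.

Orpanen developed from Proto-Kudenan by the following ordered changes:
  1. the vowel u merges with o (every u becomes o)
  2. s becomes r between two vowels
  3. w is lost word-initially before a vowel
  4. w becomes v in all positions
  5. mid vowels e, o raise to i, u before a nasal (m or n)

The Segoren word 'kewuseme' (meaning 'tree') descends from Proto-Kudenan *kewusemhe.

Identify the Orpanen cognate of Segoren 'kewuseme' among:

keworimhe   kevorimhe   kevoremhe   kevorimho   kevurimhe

Orpanen: *kewusemhe > kewosemhe > keworemhe > kevoremhe > kevorimhe  (by vowel merger, rhotacism, unconditioned shift, pre-nasal raising)
Among the options, 'kevorimhe' alone shows every Orpanen change applied in order.

kevorimhe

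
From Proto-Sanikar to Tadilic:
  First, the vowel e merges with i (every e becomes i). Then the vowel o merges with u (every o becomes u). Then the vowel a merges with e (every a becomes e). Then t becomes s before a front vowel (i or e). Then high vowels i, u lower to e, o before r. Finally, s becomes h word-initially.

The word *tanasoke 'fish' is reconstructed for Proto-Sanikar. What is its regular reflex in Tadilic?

Tadilic: *tanasoke > tanasoki > tanasuki > tenesuki > senesuki > henesuki  (by vowel merger, vowel merger, vowel merger, palatalisation, debuccalisation)

henesuki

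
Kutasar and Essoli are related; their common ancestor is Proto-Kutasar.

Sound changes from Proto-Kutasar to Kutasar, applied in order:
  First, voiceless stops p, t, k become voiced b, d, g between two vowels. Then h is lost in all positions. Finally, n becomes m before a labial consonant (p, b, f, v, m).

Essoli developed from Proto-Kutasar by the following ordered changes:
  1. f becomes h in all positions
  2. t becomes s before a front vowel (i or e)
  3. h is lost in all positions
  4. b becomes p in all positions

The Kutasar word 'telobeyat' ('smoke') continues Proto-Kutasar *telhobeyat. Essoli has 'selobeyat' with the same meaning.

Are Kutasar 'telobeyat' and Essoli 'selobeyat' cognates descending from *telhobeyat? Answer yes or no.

Derive the expected Essoli reflex of *telhobeyat:
Essoli: *telhobeyat
  telhobeyat (rule 1 does not apply)
  telhobeyat → selhobeyat   [palatalisation]
  selhobeyat → selobeyat   [h-loss]
  selobeyat → selopeyat   [unconditioned shift]
  giving Essoli selopeyat.
The regular Essoli reflex would be 'selopeyat', but the attested form is 'selobeyat'. The correspondence is irregular, so they are not cognates (the Essoli form has a different source).

no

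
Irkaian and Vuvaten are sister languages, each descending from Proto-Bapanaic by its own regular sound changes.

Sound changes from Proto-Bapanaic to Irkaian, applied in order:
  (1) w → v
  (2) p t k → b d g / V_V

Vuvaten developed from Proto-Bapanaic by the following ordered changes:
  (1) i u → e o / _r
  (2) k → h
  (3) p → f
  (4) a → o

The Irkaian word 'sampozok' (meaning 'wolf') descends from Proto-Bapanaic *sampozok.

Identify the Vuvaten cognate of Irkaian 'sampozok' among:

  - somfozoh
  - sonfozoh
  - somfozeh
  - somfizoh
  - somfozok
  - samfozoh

Vuvaten: *sampozok > sampozoh > samfozoh > somfozoh  (by unconditioned shift, unconditioned shift, vowel merger)
The other candidates each miss or misapply at least one Vuvaten change.

somfozoh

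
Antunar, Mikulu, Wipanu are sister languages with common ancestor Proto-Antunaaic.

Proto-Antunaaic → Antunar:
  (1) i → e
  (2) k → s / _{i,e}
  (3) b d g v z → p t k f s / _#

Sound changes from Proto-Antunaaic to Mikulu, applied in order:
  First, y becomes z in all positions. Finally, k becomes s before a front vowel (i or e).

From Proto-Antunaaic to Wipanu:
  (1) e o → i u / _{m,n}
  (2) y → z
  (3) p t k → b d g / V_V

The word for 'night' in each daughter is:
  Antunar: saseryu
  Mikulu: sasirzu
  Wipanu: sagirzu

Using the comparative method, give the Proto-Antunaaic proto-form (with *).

*sakiryu

Position 3: Antunar has s, Mikulu has s, Wipanu has g. Taking the neighbouring segments as reconstructed: Antunar s could go back to *k or *s; Mikulu s could go back to *k or *s; Wipanu g could go back to *k or *g — the one source consistent with every daughter is *k.
Position 4: Antunar has e, Mikulu has i, Wipanu has i. Mikulu preserves i here (none of its changes turn any other segment into i), so the proto-segment is *i.
Position 6: Antunar has y, Mikulu has z, Wipanu has z. Antunar preserves y here (none of its changes turn any other segment into y), so the proto-segment is *y.
The remaining positions agree across the daughters. Check the candidate against every language:
Antunar: *sakiryu > sakeryu > saseryu  (by vowel merger, palatalisation)
Mikulu: start from *sakiryu.
  rule 1 (unconditioned shift): sakiryu → sakirzu
  rule 2 (palatalisation): sakirzu → sasirzu
  ⇒ Mikulu sasirzu
Wipanu: *sakiryu > sakirzu > sagirzu  (by unconditioned shift, intervocalic voicing)
*sakiryu is the unique common source.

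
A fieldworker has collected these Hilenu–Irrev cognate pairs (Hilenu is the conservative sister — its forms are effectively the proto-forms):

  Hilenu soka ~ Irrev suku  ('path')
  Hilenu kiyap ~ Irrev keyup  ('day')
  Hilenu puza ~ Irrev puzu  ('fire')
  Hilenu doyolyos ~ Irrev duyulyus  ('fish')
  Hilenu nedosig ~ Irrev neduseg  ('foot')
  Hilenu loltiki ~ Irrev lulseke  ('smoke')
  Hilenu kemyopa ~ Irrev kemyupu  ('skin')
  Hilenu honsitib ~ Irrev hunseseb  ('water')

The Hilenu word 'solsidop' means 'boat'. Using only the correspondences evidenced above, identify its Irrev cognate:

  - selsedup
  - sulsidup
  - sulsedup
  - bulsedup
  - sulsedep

sulsedup

soka ~ suku, doyolyos ~ duyulyus — Hilenu o corresponds to Irrev u after a consonant, before a consonant other than r, m, n, p, b, f, v.
kiyap ~ keyup, nedosig ~ neduseg — Hilenu i corresponds to Irrev e after a consonant, before a consonant other than r, m, n, p, b, f, v.
kemyopa ~ kemyupu — Hilenu o corresponds to Irrev u after a consonant, before a labial obstruent.
Applying these to Hilenu 'solsidop':
  solsidop → sulsidop   (o→u after a consonant, before a consonant other than r, m, n, p, b, f, v)
  sulsidop → sulsedop   (i→e after a consonant, before a consonant other than r, m, n, p, b, f, v)
  sulsedop → sulsedup   (o→u after a consonant, before a labial obstruent)
So the Irrev cognate is 'sulsedup'.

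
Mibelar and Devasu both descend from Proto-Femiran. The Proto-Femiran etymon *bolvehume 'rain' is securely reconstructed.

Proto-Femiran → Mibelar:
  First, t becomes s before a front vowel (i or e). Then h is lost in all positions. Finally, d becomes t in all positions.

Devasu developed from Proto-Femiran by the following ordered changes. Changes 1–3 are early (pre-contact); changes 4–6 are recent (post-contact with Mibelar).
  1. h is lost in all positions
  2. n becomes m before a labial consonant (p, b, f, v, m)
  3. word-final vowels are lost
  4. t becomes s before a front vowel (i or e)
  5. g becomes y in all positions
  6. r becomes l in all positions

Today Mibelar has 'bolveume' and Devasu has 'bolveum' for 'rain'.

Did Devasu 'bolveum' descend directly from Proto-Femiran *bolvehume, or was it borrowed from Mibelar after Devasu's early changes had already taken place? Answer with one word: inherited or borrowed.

inherited

If inherited, *bolvehume would pass through all of Devasu's changes:
Devasu: *bolvehume
  bolvehume → bolveume   [h-loss]
  bolveume (rule 2 does not apply)
  bolveume → bolveum   [apocope]
  bolveum (rule 4 does not apply)
  bolveum (rule 5 does not apply)
  bolveum (rule 6 does not apply)
  giving Devasu bolveum.
If borrowed from Mibelar 'bolveume' after the early changes, it would undergo only the recent ones:
  rule 4 (palatalisation): no change (bolveume)
  rule 5 (unconditioned shift): no change (bolveume)
  rule 6 (unconditioned shift): no change (bolveume)
  ⇒ as a loan: bolveume
Devasu 'bolveum' matches the inherited outcome exactly, so it is an inherited cognate, not a loan.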